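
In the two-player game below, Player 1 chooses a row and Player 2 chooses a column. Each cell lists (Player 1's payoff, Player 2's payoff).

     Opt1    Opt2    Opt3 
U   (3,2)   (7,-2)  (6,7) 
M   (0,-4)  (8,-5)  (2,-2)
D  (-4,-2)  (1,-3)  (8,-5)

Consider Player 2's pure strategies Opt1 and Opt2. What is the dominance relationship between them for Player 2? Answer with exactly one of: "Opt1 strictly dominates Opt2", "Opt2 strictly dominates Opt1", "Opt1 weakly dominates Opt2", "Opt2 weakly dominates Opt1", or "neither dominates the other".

Opt1 strictly dominates Opt2

Compare Opt1 to Opt2 across each choice by Player 1: U: 2>-2, M: -4>-5, D: -2>-3.
Opt1 gives a strictly higher payoff against each choice by Player 1, so Opt1 strictly dominates Opt2.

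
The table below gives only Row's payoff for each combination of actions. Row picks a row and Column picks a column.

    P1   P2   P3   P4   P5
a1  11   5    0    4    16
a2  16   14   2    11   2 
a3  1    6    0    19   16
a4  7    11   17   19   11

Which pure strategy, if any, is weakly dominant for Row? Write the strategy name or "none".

none

a1 fails to dominate a2 at P1 (11<16).
a2 fails to dominate a1 at P5 (2<16).
a3 fails to dominate a1 at P1 (1<11).
a4 fails to dominate a1 at P1 (7<11).
No single strategy dominates all the others.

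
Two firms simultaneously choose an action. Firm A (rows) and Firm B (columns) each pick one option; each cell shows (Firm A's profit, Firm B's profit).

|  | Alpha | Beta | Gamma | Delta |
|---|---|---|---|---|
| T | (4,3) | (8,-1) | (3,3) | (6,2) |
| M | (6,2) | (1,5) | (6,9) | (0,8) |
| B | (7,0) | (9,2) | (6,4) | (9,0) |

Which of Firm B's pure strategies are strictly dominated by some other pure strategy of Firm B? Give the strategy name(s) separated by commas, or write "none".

Beta, Delta

Nothing dominates Alpha: Beta at T (3>-1); Gamma at T (3=3); Delta at T (3>2).
Gamma strictly dominates Beta — T: 3>-1, M: 9>5, B: 4>2.
Gamma is not dominated — it holds its own against Alpha at T (3=3); Beta at T (3>-1); Delta at T (3>2).
Delta is strictly dominated by Gamma (T: 3>2, M: 9>8, B: 4>0).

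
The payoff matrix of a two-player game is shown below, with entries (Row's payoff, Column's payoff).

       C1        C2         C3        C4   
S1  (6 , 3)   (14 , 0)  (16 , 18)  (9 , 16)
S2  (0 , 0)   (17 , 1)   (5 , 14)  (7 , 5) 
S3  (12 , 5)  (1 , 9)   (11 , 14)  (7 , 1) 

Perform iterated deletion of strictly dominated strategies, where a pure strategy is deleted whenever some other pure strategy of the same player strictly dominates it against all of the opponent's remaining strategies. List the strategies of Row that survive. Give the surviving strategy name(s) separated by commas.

Column C1 is eliminated: C3 beats it against every remaining row (S1: 18>3, S2: 14>0, S3: 14>5).
Row S3 is eliminated: S1 beats it against every remaining column (C2: 14>1, C3: 16>11, C4: 9>7).
For Column, C3 strictly dominates C2 on the remaining rows (S1: 18>0, S2: 14>1); eliminate C2.
Row S2 is eliminated: S1 beats it against every remaining column (C3: 16>5, C4: 9>7).
Column C4 is eliminated: C3 beats it against every remaining row (S1: 18>16).
Among the remaining strategies, none is strictly dominated by another pure strategy of the same player, so the elimination stops.
Surviving strategies — Row: {S1}; Column: {C3}.

S1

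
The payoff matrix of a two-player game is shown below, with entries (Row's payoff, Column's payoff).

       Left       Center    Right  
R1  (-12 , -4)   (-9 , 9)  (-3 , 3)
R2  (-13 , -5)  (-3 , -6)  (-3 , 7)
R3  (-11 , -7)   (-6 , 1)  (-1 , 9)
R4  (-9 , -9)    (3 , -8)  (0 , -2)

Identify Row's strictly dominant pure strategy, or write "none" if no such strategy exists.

R4

R4 vs R1: Left: -9>-12, Center: 3>-9, Right: 0>-3.
R4 vs R2: Left: -9>-13, Center: 3>-3, Right: 0>-3.
R4 vs R3: Left: -9>-11, Center: 3>-6, Right: 0>-1.
R4 strictly beats every other strategy against every opponent action, so it is strictly dominant.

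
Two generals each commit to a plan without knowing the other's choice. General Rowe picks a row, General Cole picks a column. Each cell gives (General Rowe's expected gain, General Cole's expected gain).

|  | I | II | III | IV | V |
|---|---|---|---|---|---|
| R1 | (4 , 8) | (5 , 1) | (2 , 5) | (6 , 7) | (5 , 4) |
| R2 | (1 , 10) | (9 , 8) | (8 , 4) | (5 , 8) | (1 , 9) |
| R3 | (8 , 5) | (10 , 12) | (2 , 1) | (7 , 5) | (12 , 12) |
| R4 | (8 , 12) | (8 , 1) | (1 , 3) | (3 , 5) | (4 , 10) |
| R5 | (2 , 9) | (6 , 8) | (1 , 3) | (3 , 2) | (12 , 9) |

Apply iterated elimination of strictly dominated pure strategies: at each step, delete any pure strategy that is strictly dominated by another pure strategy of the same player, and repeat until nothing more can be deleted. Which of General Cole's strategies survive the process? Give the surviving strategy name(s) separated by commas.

Column III is eliminated: I beats it against every remaining row (R1: 8>5, R2: 10>4, R3: 5>1, R4: 12>3, R5: 9>3).
General Rowe's strategy R1 is strictly dominated by R3 (I: 8>4, II: 10>5, IV: 7>6, V: 12>5) and is removed.
For General Rowe, R3 strictly dominates R2 on the remaining columns (I: 8>1, II: 10>9, IV: 7>5, V: 12>1); eliminate R2.
General Cole's strategy IV is strictly dominated by V (R3: 12>5, R4: 10>5, R5: 9>2) and is removed.
Among the remaining strategies, none is strictly dominated by another pure strategy of the same player, so the elimination stops.
Surviving strategies — General Rowe: {R3, R4, R5}; General Cole: {I, II, V}.

I, II, V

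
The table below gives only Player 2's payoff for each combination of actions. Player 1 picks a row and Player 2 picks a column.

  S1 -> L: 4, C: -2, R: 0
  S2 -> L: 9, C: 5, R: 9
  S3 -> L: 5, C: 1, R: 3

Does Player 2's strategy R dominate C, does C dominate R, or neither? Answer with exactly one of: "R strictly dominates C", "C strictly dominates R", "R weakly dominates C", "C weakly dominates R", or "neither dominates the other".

R strictly dominates C

Compare R to C across every action of Player 1: S1: 0>-2, S2: 9>5, S3: 3>1.
R gives a strictly higher payoff against every action of Player 1, so R strictly dominates C.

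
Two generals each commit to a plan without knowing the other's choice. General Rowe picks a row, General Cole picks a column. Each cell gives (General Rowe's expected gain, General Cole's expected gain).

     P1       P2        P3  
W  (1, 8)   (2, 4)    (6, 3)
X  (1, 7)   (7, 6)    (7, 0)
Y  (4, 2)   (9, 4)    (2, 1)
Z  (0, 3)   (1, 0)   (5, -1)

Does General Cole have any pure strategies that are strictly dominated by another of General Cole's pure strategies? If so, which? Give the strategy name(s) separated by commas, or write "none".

P1 is not dominated — it holds its own against P2 at W (8>4); P3 at W (8>3).
P2 is not dominated — it holds its own against P1 at Y (4>2); P3 at W (4>3).
P1 strictly dominates P3 — W: 8>3, X: 7>0, Y: 2>1, Z: 3>-1.

P3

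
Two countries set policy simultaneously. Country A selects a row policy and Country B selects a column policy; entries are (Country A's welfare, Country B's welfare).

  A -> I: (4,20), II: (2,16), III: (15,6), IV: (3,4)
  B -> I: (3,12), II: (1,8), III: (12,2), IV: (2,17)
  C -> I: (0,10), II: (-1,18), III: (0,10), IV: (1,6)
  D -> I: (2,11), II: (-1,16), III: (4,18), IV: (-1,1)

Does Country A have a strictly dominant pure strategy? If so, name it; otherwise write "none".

A vs B: I: 4>3, II: 2>1, III: 15>12, IV: 3>2.
A vs C: I: 4>0, II: 2>-1, III: 15>0, IV: 3>1.
A vs D: I: 4>2, II: 2>-1, III: 15>4, IV: 3>-1.
A strictly beats every other strategy against every opponent action, so it is strictly dominant.

A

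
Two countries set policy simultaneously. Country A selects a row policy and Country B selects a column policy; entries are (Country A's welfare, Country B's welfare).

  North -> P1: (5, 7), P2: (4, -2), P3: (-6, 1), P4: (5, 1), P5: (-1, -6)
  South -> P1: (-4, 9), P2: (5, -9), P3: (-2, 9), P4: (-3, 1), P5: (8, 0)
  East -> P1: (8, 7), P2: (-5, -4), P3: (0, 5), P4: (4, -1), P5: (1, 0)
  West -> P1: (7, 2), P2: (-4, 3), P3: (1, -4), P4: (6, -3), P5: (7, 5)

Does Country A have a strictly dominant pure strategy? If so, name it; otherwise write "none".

North fails to dominate South at P2 (4<5).
South fails to dominate North at P1 (-4<5).
East fails to dominate North at P2 (-5<4).
West fails to dominate North at P2 (-4<4).
No single strategy dominates all the others.

none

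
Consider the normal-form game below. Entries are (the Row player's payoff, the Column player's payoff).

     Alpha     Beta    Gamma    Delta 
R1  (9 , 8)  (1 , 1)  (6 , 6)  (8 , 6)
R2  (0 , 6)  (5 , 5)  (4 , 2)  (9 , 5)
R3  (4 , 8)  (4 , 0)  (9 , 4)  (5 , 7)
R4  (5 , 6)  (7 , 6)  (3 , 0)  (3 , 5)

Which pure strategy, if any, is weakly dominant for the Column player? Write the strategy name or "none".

Alpha vs Beta: R1: 8>1, R2: 6>5, R3: 8>0, R4: 6=6.
Alpha vs Gamma: R1: 8>6, R2: 6>2, R3: 8>4, R4: 6>0.
Alpha vs Delta: R1: 8>6, R2: 6>5, R3: 8>7, R4: 6>5.
Alpha is at least as good as every other strategy against every opponent action, so it is weakly dominant.

Alpha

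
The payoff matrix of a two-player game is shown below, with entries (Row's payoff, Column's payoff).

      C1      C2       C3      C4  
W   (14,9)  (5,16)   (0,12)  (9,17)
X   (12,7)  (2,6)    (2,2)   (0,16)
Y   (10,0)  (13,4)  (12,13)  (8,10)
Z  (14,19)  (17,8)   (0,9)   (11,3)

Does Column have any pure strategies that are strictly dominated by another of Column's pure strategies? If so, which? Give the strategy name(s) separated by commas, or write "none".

C1 is not dominated — it holds its own against C2 at X (7>6); C3 at X (7>2); C4 at Z (19>3).
Nothing dominates C2: C1 at W (16>9); C3 at W (16>12); C4 at Z (8>3).
C3 is not dominated — it holds its own against C1 at W (12>9); C2 at Y (13>4); C4 at Y (13>10).
C4 is not dominated — it holds its own against C1 at W (17>9); C2 at W (17>16); C3 at W (17>12).

none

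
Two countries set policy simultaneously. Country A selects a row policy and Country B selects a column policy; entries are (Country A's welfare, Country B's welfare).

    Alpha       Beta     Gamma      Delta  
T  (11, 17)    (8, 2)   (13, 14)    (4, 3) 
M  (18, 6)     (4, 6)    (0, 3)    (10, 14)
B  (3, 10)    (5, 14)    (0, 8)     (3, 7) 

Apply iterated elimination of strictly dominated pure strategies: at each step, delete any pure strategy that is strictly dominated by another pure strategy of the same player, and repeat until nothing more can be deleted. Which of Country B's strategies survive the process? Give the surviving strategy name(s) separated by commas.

Delta

For Country A, T strictly dominates B on the remaining columns (Alpha: 11>3, Beta: 8>5, Gamma: 13>0, Delta: 4>3); eliminate B.
Country B's strategy Beta is strictly dominated by Delta (T: 3>2, M: 14>6) and is removed.
For Country B, Alpha strictly dominates Gamma on the remaining rows (T: 17>14, M: 6>3); eliminate Gamma.
Row T is eliminated: M beats it against every remaining column (Alpha: 18>11, Delta: 10>4).
Column Alpha is eliminated: Delta beats it against every remaining row (M: 14>6).
Among the remaining strategies, none is strictly dominated by another pure strategy of the same player, so the elimination stops.
Surviving strategies — Country A: {M}; Country B: {Delta}.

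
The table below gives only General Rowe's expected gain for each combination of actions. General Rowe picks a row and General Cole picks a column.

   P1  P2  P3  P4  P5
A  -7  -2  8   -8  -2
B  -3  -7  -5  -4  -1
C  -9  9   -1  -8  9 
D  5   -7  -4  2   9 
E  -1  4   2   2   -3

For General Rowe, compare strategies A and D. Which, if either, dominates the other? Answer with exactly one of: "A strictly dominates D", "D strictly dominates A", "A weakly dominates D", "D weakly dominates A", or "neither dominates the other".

neither dominates the other

Compare A to D across each opponent action: P1: -7<5, P2: -2>-7, P3: 8>-4, P4: -8<2, P5: -2<9.
A does better at P2, P3 but worse at P1, P4, P5; neither strategy dominates the other.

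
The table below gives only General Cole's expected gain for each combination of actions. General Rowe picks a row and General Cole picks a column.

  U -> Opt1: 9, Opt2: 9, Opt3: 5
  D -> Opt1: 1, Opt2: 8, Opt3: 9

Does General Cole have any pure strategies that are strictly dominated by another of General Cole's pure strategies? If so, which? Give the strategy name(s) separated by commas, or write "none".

Opt1: no other strategy beats it everywhere (Opt2 at U (9=9); Opt3 at U (9>5)).
Nothing dominates Opt2: Opt1 at U (9=9); Opt3 at U (9>5).
Opt3: no other strategy beats it everywhere (Opt1 at D (9>1); Opt2 at D (9>8)).

none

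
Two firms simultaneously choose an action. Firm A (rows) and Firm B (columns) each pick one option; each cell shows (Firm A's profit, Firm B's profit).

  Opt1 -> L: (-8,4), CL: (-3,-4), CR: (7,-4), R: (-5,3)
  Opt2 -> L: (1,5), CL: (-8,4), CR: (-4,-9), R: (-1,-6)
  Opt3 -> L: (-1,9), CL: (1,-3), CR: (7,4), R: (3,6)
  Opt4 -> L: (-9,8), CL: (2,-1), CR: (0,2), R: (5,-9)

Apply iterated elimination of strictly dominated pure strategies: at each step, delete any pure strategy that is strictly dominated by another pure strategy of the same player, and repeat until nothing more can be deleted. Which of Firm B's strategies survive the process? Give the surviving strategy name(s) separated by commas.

L

For Firm B, L strictly dominates CL on the remaining rows (Opt1: 4>-4, Opt2: 5>4, Opt3: 9>-3, Opt4: 8>-1); eliminate CL.
For Firm B, L strictly dominates CR on the remaining rows (Opt1: 4>-4, Opt2: 5>-9, Opt3: 9>4, Opt4: 8>2); eliminate CR.
For Firm A, Opt2 strictly dominates Opt1 on the remaining columns (L: 1>-8, R: -1>-5); eliminate Opt1.
Column R is eliminated: L beats it against every remaining row (Opt2: 5>-6, Opt3: 9>6, Opt4: 8>-9).
For Firm A, Opt2 strictly dominates Opt3 on the remaining columns (L: 1>-1); eliminate Opt3.
For Firm A, Opt2 strictly dominates Opt4 on the remaining columns (L: 1>-9); eliminate Opt4.
Among the remaining strategies, none is strictly dominated by another pure strategy of the same player, so the elimination stops.
Surviving strategies — Firm A: {Opt2}; Firm B: {L}.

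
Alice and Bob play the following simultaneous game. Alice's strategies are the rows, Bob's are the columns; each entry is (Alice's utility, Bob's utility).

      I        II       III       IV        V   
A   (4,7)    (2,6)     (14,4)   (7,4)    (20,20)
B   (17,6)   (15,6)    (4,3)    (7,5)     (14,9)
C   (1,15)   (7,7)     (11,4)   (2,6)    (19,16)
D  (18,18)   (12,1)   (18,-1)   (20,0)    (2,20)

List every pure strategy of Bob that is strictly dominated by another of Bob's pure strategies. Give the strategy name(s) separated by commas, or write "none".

I, II, III, IV

I is strictly dominated by V (A: 20>7, B: 9>6, C: 16>15, D: 20>18).
II: dominated, since V does at least as well everywhere (A: 20>6, B: 9>6, C: 16>7, D: 20>1).
III: dominated, since I does at least as well everywhere (A: 7>4, B: 6>3, C: 15>4, D: 18>-1).
I strictly dominates IV — A: 7>4, B: 6>5, C: 15>6, D: 18>0.
Nothing dominates V: I at A (20>7); II at A (20>6); III at A (20>4); IV at A (20>4).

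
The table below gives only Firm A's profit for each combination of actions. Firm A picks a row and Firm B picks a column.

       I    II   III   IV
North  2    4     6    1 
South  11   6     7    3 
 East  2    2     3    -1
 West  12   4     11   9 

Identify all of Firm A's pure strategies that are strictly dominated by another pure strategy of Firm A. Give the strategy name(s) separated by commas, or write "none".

South strictly dominates North — I: 11>2, II: 6>4, III: 7>6, IV: 3>1.
South: no other strategy beats it everywhere (North at I (11>2); East at I (11>2); West at II (6>4)).
East is strictly dominated by South (I: 11>2, II: 6>2, III: 7>3, IV: 3>-1).
West: no other strategy beats it everywhere (North at I (12>2); South at I (12>11); East at I (12>2)).

North, East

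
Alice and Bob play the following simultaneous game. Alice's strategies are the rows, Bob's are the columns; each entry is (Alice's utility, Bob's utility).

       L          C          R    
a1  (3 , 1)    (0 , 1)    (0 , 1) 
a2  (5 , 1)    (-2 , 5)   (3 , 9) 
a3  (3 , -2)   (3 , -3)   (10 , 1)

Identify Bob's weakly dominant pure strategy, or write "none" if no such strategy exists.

R vs L: a1: 1=1, a2: 9>1, a3: 1>-2.
R vs C: a1: 1=1, a2: 9>5, a3: 1>-3.
R is at least as good as every other strategy against every opponent action, so it is weakly dominant.

R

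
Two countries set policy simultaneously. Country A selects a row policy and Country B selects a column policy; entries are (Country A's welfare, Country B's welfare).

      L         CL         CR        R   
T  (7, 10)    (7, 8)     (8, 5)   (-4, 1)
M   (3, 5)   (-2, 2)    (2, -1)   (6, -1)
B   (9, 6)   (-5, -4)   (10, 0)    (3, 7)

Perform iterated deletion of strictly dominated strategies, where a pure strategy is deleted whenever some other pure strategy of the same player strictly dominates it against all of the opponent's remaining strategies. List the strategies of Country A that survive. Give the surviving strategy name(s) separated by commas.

M, B

Country B's strategy CL is strictly dominated by L (T: 10>8, M: 5>2, B: 6>-4) and is removed.
Country A's strategy T is strictly dominated by B (L: 9>7, CR: 10>8, R: 3>-4) and is removed.
Country B's strategy CR is strictly dominated by L (M: 5>-1, B: 6>0) and is removed.
Among the remaining strategies, none is strictly dominated by another pure strategy of the same player, so the elimination stops.
Surviving strategies — Country A: {M, B}; Country B: {L, R}.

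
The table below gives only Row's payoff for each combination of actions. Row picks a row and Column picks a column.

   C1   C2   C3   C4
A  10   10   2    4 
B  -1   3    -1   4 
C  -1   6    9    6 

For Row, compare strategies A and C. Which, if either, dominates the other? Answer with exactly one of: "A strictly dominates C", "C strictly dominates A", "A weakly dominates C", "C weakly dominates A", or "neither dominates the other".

neither dominates the other

Compare A to C across each opponent action: C1: 10>-1, C2: 10>6, C3: 2<9, C4: 4<6.
A does better at C1, C2 but worse at C3, C4; neither strategy dominates the other.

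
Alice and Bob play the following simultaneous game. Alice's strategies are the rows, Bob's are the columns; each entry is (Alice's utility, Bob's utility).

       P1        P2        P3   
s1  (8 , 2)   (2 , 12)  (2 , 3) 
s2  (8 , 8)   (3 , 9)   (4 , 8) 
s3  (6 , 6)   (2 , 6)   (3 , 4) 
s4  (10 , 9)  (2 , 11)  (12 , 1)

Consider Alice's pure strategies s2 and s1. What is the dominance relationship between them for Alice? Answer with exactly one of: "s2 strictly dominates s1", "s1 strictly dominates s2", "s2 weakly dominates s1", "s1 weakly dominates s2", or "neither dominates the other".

s2 weakly dominates s1

s2's payoffs vs s1's, by Bob's action — P1: 8=8, P2: 3>2, P3: 4>2.
s2 is at least as good everywhere and strictly better somewhere (tied only at P1), so s2 weakly but not strictly dominates s1.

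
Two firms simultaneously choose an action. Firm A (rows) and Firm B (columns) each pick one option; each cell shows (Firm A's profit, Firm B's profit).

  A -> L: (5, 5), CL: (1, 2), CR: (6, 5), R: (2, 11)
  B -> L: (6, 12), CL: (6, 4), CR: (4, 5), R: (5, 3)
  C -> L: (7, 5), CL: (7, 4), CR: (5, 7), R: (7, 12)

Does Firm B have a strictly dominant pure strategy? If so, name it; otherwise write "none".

L fails to dominate CR at A (5=5).
CL fails to dominate L at A (2<5).
CR fails to dominate L at A (5=5).
R fails to dominate L at B (3<12).
No single strategy dominates all the others.

none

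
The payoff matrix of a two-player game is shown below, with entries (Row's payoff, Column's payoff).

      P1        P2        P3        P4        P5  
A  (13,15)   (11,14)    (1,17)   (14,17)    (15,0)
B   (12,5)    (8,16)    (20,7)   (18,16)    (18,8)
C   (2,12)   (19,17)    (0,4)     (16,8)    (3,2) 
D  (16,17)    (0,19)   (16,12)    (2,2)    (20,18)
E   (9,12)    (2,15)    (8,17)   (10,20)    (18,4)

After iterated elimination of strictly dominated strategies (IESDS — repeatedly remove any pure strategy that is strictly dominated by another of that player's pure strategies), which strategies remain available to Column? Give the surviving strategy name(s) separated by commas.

P1, P2, P3, P4

For Column, P2 strictly dominates P5 on the remaining rows (A: 14>0, B: 16>8, C: 17>2, D: 19>18, E: 15>4); eliminate P5.
Row's strategy E is strictly dominated by B (P1: 12>9, P2: 8>2, P3: 20>8, P4: 18>10) and is removed.
Among the remaining strategies, none is strictly dominated by another pure strategy of the same player, so the elimination stops.
Surviving strategies — Row: {A, B, C, D}; Column: {P1, P2, P3, P4}.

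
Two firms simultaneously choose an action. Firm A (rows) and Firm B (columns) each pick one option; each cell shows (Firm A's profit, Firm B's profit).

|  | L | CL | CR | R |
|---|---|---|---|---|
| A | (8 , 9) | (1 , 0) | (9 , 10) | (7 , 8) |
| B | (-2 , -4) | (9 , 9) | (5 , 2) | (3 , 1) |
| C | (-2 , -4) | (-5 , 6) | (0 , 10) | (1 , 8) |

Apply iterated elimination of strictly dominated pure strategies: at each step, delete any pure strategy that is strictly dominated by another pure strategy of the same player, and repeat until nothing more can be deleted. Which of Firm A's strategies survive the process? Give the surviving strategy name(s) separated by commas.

A, B

For Firm A, A strictly dominates C on the remaining columns (L: 8>-2, CL: 1>-5, CR: 9>0, R: 7>1); eliminate C.
For Firm B, CR strictly dominates L on the remaining rows (A: 10>9, B: 2>-4); eliminate L.
For Firm B, CR strictly dominates R on the remaining rows (A: 10>8, B: 2>1); eliminate R.
Among the remaining strategies, none is strictly dominated by another pure strategy of the same player, so the elimination stops.
Surviving strategies — Firm A: {A, B}; Firm B: {CL, CR}.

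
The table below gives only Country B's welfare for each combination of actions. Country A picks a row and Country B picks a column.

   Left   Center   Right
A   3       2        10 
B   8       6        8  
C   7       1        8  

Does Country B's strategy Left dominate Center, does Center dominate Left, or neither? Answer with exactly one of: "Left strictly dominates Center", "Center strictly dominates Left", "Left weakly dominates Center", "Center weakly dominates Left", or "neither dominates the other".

Left's payoffs vs Center's, by Country A's action — A: 3>2, B: 8>6, C: 7>1.
Every comparison favours Left, so Left strictly dominates Center.

Left strictly dominates Center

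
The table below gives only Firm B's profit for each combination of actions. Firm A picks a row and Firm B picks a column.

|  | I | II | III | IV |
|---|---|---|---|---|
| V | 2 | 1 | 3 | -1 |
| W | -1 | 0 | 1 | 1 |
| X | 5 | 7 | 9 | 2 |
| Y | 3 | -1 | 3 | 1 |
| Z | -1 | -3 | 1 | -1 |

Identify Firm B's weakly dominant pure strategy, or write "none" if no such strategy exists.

III vs I: V: 3>2, W: 1>-1, X: 9>5, Y: 3=3, Z: 1>-1.
III vs II: V: 3>1, W: 1>0, X: 9>7, Y: 3>-1, Z: 1>-3.
III vs IV: V: 3>-1, W: 1=1, X: 9>2, Y: 3>1, Z: 1>-1.
III is at least as good as every other strategy against every opponent action, so it is weakly dominant.

III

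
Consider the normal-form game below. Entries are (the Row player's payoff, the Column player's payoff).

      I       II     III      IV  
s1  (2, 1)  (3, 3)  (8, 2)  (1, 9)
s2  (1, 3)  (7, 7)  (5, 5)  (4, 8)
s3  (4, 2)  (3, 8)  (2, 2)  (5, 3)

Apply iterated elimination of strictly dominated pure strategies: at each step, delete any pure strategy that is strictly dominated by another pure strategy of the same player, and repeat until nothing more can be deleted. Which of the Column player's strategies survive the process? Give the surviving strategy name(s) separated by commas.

For the Column player, II strictly dominates I on the remaining rows (s1: 3>1, s2: 7>3, s3: 8>2); eliminate I.
The Column player's strategy III is strictly dominated by II (s1: 3>2, s2: 7>5, s3: 8>2) and is removed.
For the Row player, s2 strictly dominates s1 on the remaining columns (II: 7>3, IV: 4>1); eliminate s1.
Among the remaining strategies, none is strictly dominated by another pure strategy of the same player, so the elimination stops.
Surviving strategies — the Row player: {s2, s3}; the Column player: {II, IV}.

II, IV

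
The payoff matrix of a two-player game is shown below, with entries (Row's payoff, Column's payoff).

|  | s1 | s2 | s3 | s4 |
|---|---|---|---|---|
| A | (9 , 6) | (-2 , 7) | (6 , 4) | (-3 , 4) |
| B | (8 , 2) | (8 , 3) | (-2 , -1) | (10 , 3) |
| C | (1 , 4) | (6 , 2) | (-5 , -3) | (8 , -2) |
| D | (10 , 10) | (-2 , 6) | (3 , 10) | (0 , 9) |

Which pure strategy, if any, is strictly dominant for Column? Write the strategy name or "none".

none

s1 fails to dominate s2 at A (6<7).
s2 fails to dominate s1 at C (2<4).
s3 fails to dominate s1 at A (4<6).
s4 fails to dominate s1 at A (4<6).
No single strategy dominates all the others.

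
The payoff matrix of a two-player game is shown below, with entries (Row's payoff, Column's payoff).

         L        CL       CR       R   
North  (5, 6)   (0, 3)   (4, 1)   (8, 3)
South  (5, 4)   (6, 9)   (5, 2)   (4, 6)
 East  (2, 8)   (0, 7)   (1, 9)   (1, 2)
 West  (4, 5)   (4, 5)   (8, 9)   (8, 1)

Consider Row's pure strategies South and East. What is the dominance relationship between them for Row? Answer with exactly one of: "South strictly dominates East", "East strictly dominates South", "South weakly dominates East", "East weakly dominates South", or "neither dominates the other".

Compare South to East across each choice by Column: L: 5>2, CL: 6>0, CR: 5>1, R: 4>1.
Every comparison favours South, so South strictly dominates East.

South strictly dominates East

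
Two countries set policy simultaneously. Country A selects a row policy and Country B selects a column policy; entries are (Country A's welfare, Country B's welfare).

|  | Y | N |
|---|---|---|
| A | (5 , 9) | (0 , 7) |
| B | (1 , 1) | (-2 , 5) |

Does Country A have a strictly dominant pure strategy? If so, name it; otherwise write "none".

A

A vs B: Y: 5>1, N: 0>-2.
A strictly beats every other strategy against every opponent action, so it is strictly dominant.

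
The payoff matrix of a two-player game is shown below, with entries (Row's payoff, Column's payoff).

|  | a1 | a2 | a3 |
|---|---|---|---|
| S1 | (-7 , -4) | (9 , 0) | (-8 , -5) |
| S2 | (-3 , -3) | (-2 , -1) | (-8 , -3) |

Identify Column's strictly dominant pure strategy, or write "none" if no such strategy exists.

a2

a2 vs a1: S1: 0>-4, S2: -1>-3.
a2 vs a3: S1: 0>-5, S2: -1>-3.
a2 strictly beats every other strategy against every opponent action, so it is strictly dominant.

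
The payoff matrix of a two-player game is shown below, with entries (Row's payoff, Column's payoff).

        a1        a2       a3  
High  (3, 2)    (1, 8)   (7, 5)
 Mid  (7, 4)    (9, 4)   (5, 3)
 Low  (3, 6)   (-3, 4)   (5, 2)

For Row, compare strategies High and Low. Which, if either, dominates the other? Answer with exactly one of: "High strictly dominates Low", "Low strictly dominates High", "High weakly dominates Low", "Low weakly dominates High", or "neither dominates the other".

High weakly dominates Low

Compare High to Low across every action of Column: a1: 3=3, a2: 1>-3, a3: 7>5.
High is at least as good everywhere and strictly better somewhere (tied only at a1), so High weakly but not strictly dominates Low.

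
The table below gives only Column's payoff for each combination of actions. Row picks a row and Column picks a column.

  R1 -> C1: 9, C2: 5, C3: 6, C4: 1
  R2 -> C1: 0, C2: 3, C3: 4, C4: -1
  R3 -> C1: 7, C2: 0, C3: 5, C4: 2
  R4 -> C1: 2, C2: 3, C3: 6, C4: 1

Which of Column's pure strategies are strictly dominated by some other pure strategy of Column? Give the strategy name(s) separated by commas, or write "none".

C1: no other strategy beats it everywhere (C2 at R1 (9>5); C3 at R1 (9>6); C4 at R1 (9>1)).
C2 is strictly dominated by C3 (R1: 6>5, R2: 4>3, R3: 5>0, R4: 6>3).
C3 is not dominated — it holds its own against C1 at R2 (4>0); C2 at R1 (6>5); C4 at R1 (6>1).
C4 is strictly dominated by C1 (R1: 9>1, R2: 0>-1, R3: 7>2, R4: 2>1).

C2, C4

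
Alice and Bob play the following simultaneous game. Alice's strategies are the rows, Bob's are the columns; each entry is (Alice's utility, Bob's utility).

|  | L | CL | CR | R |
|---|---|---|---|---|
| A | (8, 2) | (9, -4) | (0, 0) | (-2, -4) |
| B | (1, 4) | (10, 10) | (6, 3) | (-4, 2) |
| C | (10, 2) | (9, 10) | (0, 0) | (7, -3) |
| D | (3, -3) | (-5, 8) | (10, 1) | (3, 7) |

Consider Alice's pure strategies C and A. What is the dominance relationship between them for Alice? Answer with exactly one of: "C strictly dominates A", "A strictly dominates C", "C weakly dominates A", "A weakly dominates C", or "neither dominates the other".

C weakly dominates A

C's payoffs vs A's, by Bob's action — L: 10>8, CL: 9=9, CR: 0=0, R: 7>-2.
C is at least as good everywhere and strictly better somewhere (tied only at CL, CR), so C weakly but not strictly dominates A.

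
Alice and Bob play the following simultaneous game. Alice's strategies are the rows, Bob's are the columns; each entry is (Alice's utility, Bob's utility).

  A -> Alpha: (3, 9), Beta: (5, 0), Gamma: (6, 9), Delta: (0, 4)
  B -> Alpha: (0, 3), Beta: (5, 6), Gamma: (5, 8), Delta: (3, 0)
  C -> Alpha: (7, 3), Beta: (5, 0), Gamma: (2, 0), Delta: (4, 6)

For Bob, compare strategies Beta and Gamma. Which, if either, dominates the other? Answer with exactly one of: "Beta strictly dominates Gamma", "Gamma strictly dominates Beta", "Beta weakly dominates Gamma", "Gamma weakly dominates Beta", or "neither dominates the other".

Beta's payoffs vs Gamma's, by Alice's action — A: 0<9, B: 6<8, C: 0=0.
Gamma is at least as good everywhere and strictly better somewhere (tied at C), so Gamma weakly dominates Beta.

Gamma weakly dominates Beta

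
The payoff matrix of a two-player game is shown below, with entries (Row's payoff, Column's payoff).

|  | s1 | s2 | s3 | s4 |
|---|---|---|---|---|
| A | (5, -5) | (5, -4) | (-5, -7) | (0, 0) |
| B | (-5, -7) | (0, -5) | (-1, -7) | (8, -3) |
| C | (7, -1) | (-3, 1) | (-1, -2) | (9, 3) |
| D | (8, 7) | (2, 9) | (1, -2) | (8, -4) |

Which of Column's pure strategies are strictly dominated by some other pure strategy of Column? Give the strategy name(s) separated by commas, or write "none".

s1, s3

s1: dominated, since s2 does at least as well everywhere (A: -4>-5, B: -5>-7, C: 1>-1, D: 9>7).
s2: no other strategy beats it everywhere (s1 at A (-4>-5); s3 at A (-4>-7); s4 at D (9>-4)).
s3: dominated, since s2 does at least as well everywhere (A: -4>-7, B: -5>-7, C: 1>-2, D: 9>-2).
Nothing dominates s4: s1 at A (0>-5); s2 at A (0>-4); s3 at A (0>-7).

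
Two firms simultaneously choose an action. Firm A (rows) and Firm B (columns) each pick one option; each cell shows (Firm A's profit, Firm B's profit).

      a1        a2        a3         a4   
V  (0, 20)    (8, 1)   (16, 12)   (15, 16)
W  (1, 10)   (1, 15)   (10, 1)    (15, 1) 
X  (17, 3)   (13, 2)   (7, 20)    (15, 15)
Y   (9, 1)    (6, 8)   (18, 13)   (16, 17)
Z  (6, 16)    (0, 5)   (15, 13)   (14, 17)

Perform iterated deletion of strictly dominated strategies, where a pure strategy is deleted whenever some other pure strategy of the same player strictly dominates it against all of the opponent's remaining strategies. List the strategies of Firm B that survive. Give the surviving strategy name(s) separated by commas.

a4

For Firm A, Y strictly dominates W on the remaining columns (a1: 9>1, a2: 6>1, a3: 18>10, a4: 16>15); eliminate W.
Firm A's strategy Z is strictly dominated by Y (a1: 9>6, a2: 6>0, a3: 18>15, a4: 16>14) and is removed.
For Firm B, a3 strictly dominates a2 on the remaining rows (V: 12>1, X: 20>2, Y: 13>8); eliminate a2.
For Firm A, Y strictly dominates V on the remaining columns (a1: 9>0, a3: 18>16, a4: 16>15); eliminate V.
Column a1 is eliminated: a3 beats it against every remaining row (X: 20>3, Y: 13>1).
Firm A's strategy X is strictly dominated by Y (a3: 18>7, a4: 16>15) and is removed.
Column a3 is eliminated: a4 beats it against every remaining row (Y: 17>13).
Among the remaining strategies, none is strictly dominated by another pure strategy of the same player, so the elimination stops.
Surviving strategies — Firm A: {Y}; Firm B: {a4}.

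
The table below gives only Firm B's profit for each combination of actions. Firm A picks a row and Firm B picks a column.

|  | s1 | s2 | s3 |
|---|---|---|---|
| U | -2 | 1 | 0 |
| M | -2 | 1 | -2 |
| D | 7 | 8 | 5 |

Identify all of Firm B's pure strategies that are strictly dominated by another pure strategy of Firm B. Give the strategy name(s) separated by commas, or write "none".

s1: dominated, since s2 does at least as well everywhere (U: 1>-2, M: 1>-2, D: 8>7).
s2 is not dominated — it holds its own against s1 at U (1>-2); s3 at U (1>0).
s2 strictly dominates s3 — U: 1>0, M: 1>-2, D: 8>5.

s1, s3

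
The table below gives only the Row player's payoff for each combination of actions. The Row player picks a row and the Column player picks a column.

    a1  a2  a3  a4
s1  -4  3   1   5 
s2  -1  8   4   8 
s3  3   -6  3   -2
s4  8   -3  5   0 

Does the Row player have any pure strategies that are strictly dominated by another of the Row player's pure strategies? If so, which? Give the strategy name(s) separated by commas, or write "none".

s1, s3

s1 is strictly dominated by s2 (a1: -1>-4, a2: 8>3, a3: 4>1, a4: 8>5).
s2 is not dominated — it holds its own against s1 at a1 (-1>-4); s3 at a2 (8>-6); s4 at a2 (8>-3).
s4 strictly dominates s3 — a1: 8>3, a2: -3>-6, a3: 5>3, a4: 0>-2.
s4: no other strategy beats it everywhere (s1 at a1 (8>-4); s2 at a1 (8>-1); s3 at a1 (8>3)).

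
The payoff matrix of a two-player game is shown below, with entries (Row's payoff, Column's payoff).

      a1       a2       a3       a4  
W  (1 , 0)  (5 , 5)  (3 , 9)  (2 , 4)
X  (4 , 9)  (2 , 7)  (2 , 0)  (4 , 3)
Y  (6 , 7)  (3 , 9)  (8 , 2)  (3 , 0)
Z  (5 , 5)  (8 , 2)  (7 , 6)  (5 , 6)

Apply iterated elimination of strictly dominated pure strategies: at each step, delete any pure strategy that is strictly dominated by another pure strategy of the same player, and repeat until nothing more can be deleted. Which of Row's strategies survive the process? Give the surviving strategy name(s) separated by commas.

For Row, Z strictly dominates W on the remaining columns (a1: 5>1, a2: 8>5, a3: 7>3, a4: 5>2); eliminate W.
For Row, Z strictly dominates X on the remaining columns (a1: 5>4, a2: 8>2, a3: 7>2, a4: 5>4); eliminate X.
Among the remaining strategies, none is strictly dominated by another pure strategy of the same player, so the elimination stops.
Surviving strategies — Row: {Y, Z}; Column: {a1, a2, a3, a4}.

Y, Z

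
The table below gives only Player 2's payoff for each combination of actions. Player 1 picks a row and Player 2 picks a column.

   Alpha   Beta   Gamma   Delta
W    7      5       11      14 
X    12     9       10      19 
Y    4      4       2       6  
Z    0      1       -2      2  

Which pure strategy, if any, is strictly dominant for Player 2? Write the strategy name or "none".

Delta vs Alpha: W: 14>7, X: 19>12, Y: 6>4, Z: 2>0.
Delta vs Beta: W: 14>5, X: 19>9, Y: 6>4, Z: 2>1.
Delta vs Gamma: W: 14>11, X: 19>10, Y: 6>2, Z: 2>-2.
Delta strictly beats every other strategy against every opponent action, so it is strictly dominant.

Delta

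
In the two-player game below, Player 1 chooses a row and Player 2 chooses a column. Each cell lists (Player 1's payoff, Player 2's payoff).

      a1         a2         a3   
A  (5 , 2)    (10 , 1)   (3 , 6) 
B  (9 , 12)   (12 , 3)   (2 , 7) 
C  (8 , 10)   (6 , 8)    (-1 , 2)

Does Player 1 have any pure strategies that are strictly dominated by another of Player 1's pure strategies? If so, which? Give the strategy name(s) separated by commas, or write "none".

C

A is not dominated — it holds its own against B at a3 (3>2); C at a2 (10>6).
B is not dominated — it holds its own against A at a1 (9>5); C at a1 (9>8).
C: dominated, since B does at least as well everywhere (a1: 9>8, a2: 12>6, a3: 2>-1).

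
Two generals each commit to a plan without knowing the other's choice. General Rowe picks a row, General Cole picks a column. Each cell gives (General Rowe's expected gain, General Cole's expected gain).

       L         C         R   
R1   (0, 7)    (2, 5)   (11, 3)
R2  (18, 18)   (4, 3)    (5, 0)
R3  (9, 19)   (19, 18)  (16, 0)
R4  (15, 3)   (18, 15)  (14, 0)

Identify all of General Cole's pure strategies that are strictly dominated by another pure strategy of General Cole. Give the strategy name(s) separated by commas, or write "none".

R

Nothing dominates L: C at R1 (7>5); R at R1 (7>3).
Nothing dominates C: L at R4 (15>3); R at R1 (5>3).
R: dominated, since L does at least as well everywhere (R1: 7>3, R2: 18>0, R3: 19>0, R4: 3>0).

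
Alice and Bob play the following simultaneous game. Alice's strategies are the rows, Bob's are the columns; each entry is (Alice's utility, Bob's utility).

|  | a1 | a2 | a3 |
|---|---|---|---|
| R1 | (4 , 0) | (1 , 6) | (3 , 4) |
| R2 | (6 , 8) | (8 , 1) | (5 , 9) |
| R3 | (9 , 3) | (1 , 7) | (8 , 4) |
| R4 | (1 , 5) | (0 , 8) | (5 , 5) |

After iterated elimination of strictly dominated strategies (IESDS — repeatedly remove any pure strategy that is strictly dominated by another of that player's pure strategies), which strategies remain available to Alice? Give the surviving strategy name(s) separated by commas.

Row R1 is eliminated: R2 beats it against every remaining column (a1: 6>4, a2: 8>1, a3: 5>3).
Alice's strategy R4 is strictly dominated by R3 (a1: 9>1, a2: 1>0, a3: 8>5) and is removed.
Bob's strategy a1 is strictly dominated by a3 (R2: 9>8, R3: 4>3) and is removed.
Among the remaining strategies, none is strictly dominated by another pure strategy of the same player, so the elimination stops.
Surviving strategies — Alice: {R2, R3}; Bob: {a2, a3}.

R2, R3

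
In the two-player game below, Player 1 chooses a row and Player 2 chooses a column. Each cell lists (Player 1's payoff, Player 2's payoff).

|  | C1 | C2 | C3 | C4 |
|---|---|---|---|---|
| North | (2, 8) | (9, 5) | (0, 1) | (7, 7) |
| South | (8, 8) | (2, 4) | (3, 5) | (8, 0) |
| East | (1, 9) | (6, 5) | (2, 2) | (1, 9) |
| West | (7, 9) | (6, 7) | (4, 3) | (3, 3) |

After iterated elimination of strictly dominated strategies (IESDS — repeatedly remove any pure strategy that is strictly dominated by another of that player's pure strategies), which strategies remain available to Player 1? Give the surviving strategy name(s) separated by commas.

South

For Player 2, C1 strictly dominates C2 on the remaining rows (North: 8>5, South: 8>4, East: 9>5, West: 9>7); eliminate C2.
Row North is eliminated: South beats it against every remaining column (C1: 8>2, C3: 3>0, C4: 8>7).
Row East is eliminated: South beats it against every remaining column (C1: 8>1, C3: 3>2, C4: 8>1).
Column C3 is eliminated: C1 beats it against every remaining row (South: 8>5, West: 9>3).
Row West is eliminated: South beats it against every remaining column (C1: 8>7, C4: 8>3).
Player 2's strategy C4 is strictly dominated by C1 (South: 8>0) and is removed.
Among the remaining strategies, none is strictly dominated by another pure strategy of the same player, so the elimination stops.
Surviving strategies — Player 1: {South}; Player 2: {C1}.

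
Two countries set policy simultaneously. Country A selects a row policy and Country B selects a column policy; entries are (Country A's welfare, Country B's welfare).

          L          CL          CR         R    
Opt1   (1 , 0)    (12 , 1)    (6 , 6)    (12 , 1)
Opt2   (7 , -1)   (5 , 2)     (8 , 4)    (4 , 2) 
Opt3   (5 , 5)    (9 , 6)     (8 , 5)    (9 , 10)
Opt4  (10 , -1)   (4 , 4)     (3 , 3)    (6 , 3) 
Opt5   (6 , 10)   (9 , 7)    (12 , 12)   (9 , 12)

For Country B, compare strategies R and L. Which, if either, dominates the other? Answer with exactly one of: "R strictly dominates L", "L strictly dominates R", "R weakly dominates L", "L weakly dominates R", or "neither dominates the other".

R strictly dominates L

R's payoffs vs L's, by Country A's action — Opt1: 1>0, Opt2: 2>-1, Opt3: 10>5, Opt4: 3>-1, Opt5: 12>10.
R gives a strictly higher payoff against each opponent action, so R strictly dominates L.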